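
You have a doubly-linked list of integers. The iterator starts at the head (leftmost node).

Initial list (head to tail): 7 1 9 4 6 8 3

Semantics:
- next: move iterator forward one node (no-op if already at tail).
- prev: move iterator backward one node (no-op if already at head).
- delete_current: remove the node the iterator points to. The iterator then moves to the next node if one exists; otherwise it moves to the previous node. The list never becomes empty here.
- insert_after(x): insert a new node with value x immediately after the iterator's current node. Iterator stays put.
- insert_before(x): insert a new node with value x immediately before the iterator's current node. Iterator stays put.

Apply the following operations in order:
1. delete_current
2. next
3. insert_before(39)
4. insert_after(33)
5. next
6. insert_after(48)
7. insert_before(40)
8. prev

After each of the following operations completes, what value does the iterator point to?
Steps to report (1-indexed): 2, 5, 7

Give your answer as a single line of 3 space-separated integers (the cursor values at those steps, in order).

Answer: 9 33 33

Derivation:
After 1 (delete_current): list=[1, 9, 4, 6, 8, 3] cursor@1
After 2 (next): list=[1, 9, 4, 6, 8, 3] cursor@9
After 3 (insert_before(39)): list=[1, 39, 9, 4, 6, 8, 3] cursor@9
After 4 (insert_after(33)): list=[1, 39, 9, 33, 4, 6, 8, 3] cursor@9
After 5 (next): list=[1, 39, 9, 33, 4, 6, 8, 3] cursor@33
After 6 (insert_after(48)): list=[1, 39, 9, 33, 48, 4, 6, 8, 3] cursor@33
After 7 (insert_before(40)): list=[1, 39, 9, 40, 33, 48, 4, 6, 8, 3] cursor@33
After 8 (prev): list=[1, 39, 9, 40, 33, 48, 4, 6, 8, 3] cursor@40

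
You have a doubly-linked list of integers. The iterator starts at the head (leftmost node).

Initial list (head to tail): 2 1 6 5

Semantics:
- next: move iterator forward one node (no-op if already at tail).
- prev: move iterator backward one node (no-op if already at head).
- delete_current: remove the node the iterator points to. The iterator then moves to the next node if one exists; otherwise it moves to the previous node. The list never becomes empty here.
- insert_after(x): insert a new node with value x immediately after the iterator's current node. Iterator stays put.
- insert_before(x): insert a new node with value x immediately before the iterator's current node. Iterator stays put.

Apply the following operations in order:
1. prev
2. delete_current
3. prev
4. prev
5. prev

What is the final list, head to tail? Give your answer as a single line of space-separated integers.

Answer: 1 6 5

Derivation:
After 1 (prev): list=[2, 1, 6, 5] cursor@2
After 2 (delete_current): list=[1, 6, 5] cursor@1
After 3 (prev): list=[1, 6, 5] cursor@1
After 4 (prev): list=[1, 6, 5] cursor@1
After 5 (prev): list=[1, 6, 5] cursor@1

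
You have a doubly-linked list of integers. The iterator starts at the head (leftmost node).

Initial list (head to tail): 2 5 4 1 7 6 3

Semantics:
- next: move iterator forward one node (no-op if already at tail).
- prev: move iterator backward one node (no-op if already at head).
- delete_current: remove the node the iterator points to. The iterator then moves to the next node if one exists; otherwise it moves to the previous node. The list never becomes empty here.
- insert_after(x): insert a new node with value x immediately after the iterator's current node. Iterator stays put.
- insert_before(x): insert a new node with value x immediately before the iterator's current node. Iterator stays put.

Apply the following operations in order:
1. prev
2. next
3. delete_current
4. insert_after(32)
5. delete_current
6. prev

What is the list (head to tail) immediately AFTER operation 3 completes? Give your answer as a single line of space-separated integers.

Answer: 2 4 1 7 6 3

Derivation:
After 1 (prev): list=[2, 5, 4, 1, 7, 6, 3] cursor@2
After 2 (next): list=[2, 5, 4, 1, 7, 6, 3] cursor@5
After 3 (delete_current): list=[2, 4, 1, 7, 6, 3] cursor@4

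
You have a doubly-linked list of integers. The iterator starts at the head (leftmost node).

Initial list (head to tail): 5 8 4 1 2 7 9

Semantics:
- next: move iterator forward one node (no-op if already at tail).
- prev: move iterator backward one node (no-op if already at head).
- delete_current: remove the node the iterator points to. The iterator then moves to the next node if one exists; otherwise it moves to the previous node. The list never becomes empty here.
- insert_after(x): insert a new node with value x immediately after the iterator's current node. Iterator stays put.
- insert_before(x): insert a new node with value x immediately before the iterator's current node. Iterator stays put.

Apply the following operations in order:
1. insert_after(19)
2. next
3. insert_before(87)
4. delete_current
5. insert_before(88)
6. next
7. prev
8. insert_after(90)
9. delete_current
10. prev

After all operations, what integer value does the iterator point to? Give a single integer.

After 1 (insert_after(19)): list=[5, 19, 8, 4, 1, 2, 7, 9] cursor@5
After 2 (next): list=[5, 19, 8, 4, 1, 2, 7, 9] cursor@19
After 3 (insert_before(87)): list=[5, 87, 19, 8, 4, 1, 2, 7, 9] cursor@19
After 4 (delete_current): list=[5, 87, 8, 4, 1, 2, 7, 9] cursor@8
After 5 (insert_before(88)): list=[5, 87, 88, 8, 4, 1, 2, 7, 9] cursor@8
After 6 (next): list=[5, 87, 88, 8, 4, 1, 2, 7, 9] cursor@4
After 7 (prev): list=[5, 87, 88, 8, 4, 1, 2, 7, 9] cursor@8
After 8 (insert_after(90)): list=[5, 87, 88, 8, 90, 4, 1, 2, 7, 9] cursor@8
After 9 (delete_current): list=[5, 87, 88, 90, 4, 1, 2, 7, 9] cursor@90
After 10 (prev): list=[5, 87, 88, 90, 4, 1, 2, 7, 9] cursor@88

Answer: 88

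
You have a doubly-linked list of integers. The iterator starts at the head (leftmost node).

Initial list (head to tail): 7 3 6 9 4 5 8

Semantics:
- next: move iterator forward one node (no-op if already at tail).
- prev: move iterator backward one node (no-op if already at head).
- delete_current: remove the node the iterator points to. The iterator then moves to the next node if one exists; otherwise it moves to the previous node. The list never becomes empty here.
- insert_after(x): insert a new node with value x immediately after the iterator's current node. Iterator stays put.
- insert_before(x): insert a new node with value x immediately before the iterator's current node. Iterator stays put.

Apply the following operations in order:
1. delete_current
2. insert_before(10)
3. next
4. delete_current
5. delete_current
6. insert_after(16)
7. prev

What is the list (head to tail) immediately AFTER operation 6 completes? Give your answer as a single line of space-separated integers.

After 1 (delete_current): list=[3, 6, 9, 4, 5, 8] cursor@3
After 2 (insert_before(10)): list=[10, 3, 6, 9, 4, 5, 8] cursor@3
After 3 (next): list=[10, 3, 6, 9, 4, 5, 8] cursor@6
After 4 (delete_current): list=[10, 3, 9, 4, 5, 8] cursor@9
After 5 (delete_current): list=[10, 3, 4, 5, 8] cursor@4
After 6 (insert_after(16)): list=[10, 3, 4, 16, 5, 8] cursor@4

Answer: 10 3 4 16 5 8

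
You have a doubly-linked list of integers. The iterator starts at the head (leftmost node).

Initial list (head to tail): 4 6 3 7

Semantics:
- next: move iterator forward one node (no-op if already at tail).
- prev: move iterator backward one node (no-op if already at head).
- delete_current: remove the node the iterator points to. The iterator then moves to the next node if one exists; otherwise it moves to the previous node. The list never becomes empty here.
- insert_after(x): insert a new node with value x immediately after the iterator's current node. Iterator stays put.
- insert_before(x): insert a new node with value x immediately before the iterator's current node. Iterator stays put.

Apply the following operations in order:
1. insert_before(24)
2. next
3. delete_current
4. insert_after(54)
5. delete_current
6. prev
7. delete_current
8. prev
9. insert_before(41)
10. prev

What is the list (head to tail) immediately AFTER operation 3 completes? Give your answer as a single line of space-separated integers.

Answer: 24 4 3 7

Derivation:
After 1 (insert_before(24)): list=[24, 4, 6, 3, 7] cursor@4
After 2 (next): list=[24, 4, 6, 3, 7] cursor@6
After 3 (delete_current): list=[24, 4, 3, 7] cursor@3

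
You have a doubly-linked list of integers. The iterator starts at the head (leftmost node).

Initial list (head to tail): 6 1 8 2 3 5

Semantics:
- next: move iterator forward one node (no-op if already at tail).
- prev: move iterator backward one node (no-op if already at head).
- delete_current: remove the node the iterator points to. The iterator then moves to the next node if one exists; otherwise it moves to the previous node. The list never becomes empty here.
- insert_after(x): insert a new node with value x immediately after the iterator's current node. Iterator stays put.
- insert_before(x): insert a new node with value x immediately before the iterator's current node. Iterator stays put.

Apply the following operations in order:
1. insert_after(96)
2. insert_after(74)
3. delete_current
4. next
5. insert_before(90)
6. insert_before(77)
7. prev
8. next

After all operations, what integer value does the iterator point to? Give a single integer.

After 1 (insert_after(96)): list=[6, 96, 1, 8, 2, 3, 5] cursor@6
After 2 (insert_after(74)): list=[6, 74, 96, 1, 8, 2, 3, 5] cursor@6
After 3 (delete_current): list=[74, 96, 1, 8, 2, 3, 5] cursor@74
After 4 (next): list=[74, 96, 1, 8, 2, 3, 5] cursor@96
After 5 (insert_before(90)): list=[74, 90, 96, 1, 8, 2, 3, 5] cursor@96
After 6 (insert_before(77)): list=[74, 90, 77, 96, 1, 8, 2, 3, 5] cursor@96
After 7 (prev): list=[74, 90, 77, 96, 1, 8, 2, 3, 5] cursor@77
After 8 (next): list=[74, 90, 77, 96, 1, 8, 2, 3, 5] cursor@96

Answer: 96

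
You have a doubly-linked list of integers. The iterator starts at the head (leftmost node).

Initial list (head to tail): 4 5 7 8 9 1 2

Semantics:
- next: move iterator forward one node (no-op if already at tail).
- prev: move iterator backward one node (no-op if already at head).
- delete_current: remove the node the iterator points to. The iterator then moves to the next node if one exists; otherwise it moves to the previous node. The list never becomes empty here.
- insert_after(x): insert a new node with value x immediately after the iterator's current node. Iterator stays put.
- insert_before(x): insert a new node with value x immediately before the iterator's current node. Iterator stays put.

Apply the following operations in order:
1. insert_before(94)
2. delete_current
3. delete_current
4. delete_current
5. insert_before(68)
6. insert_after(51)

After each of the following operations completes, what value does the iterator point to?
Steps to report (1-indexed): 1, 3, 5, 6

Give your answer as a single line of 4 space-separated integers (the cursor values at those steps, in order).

After 1 (insert_before(94)): list=[94, 4, 5, 7, 8, 9, 1, 2] cursor@4
After 2 (delete_current): list=[94, 5, 7, 8, 9, 1, 2] cursor@5
After 3 (delete_current): list=[94, 7, 8, 9, 1, 2] cursor@7
After 4 (delete_current): list=[94, 8, 9, 1, 2] cursor@8
After 5 (insert_before(68)): list=[94, 68, 8, 9, 1, 2] cursor@8
After 6 (insert_after(51)): list=[94, 68, 8, 51, 9, 1, 2] cursor@8

Answer: 4 7 8 8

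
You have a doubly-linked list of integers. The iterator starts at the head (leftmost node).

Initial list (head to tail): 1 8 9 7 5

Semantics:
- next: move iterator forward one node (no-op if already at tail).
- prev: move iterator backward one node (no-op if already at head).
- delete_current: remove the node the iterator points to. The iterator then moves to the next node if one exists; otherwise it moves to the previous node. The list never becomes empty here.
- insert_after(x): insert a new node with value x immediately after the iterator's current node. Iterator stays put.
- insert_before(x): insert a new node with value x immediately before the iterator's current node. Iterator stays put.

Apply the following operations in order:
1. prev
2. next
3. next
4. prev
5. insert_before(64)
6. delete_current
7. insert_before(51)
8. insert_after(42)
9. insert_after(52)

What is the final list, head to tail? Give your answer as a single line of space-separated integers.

After 1 (prev): list=[1, 8, 9, 7, 5] cursor@1
After 2 (next): list=[1, 8, 9, 7, 5] cursor@8
After 3 (next): list=[1, 8, 9, 7, 5] cursor@9
After 4 (prev): list=[1, 8, 9, 7, 5] cursor@8
After 5 (insert_before(64)): list=[1, 64, 8, 9, 7, 5] cursor@8
After 6 (delete_current): list=[1, 64, 9, 7, 5] cursor@9
After 7 (insert_before(51)): list=[1, 64, 51, 9, 7, 5] cursor@9
After 8 (insert_after(42)): list=[1, 64, 51, 9, 42, 7, 5] cursor@9
After 9 (insert_after(52)): list=[1, 64, 51, 9, 52, 42, 7, 5] cursor@9

Answer: 1 64 51 9 52 42 7 5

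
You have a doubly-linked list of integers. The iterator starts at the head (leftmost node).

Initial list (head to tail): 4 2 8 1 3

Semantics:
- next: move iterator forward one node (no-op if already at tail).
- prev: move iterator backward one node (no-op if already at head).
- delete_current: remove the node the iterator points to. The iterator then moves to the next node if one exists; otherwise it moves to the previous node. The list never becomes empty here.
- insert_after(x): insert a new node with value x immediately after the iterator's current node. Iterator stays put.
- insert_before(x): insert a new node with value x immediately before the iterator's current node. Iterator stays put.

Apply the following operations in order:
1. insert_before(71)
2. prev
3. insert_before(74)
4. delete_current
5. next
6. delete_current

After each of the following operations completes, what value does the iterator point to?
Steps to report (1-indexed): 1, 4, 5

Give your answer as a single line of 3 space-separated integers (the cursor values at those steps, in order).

After 1 (insert_before(71)): list=[71, 4, 2, 8, 1, 3] cursor@4
After 2 (prev): list=[71, 4, 2, 8, 1, 3] cursor@71
After 3 (insert_before(74)): list=[74, 71, 4, 2, 8, 1, 3] cursor@71
After 4 (delete_current): list=[74, 4, 2, 8, 1, 3] cursor@4
After 5 (next): list=[74, 4, 2, 8, 1, 3] cursor@2
After 6 (delete_current): list=[74, 4, 8, 1, 3] cursor@8

Answer: 4 4 2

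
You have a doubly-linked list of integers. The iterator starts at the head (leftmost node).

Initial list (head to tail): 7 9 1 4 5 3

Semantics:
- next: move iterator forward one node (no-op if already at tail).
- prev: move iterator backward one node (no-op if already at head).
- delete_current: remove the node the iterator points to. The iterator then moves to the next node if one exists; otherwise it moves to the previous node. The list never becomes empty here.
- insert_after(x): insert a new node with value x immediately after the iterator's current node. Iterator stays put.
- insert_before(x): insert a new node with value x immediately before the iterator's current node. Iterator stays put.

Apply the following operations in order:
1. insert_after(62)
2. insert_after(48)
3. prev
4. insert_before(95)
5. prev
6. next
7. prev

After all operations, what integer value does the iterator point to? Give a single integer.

After 1 (insert_after(62)): list=[7, 62, 9, 1, 4, 5, 3] cursor@7
After 2 (insert_after(48)): list=[7, 48, 62, 9, 1, 4, 5, 3] cursor@7
After 3 (prev): list=[7, 48, 62, 9, 1, 4, 5, 3] cursor@7
After 4 (insert_before(95)): list=[95, 7, 48, 62, 9, 1, 4, 5, 3] cursor@7
After 5 (prev): list=[95, 7, 48, 62, 9, 1, 4, 5, 3] cursor@95
After 6 (next): list=[95, 7, 48, 62, 9, 1, 4, 5, 3] cursor@7
After 7 (prev): list=[95, 7, 48, 62, 9, 1, 4, 5, 3] cursor@95

Answer: 95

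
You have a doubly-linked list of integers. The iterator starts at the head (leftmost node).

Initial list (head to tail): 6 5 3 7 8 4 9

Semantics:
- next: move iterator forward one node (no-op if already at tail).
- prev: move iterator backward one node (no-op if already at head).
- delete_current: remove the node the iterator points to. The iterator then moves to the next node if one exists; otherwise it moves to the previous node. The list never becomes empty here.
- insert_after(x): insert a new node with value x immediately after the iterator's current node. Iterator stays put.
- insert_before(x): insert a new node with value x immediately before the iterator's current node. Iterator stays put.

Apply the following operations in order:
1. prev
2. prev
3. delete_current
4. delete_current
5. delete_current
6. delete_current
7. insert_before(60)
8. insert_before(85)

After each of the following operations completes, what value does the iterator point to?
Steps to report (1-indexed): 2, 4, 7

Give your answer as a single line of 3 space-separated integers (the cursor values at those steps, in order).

Answer: 6 3 8

Derivation:
After 1 (prev): list=[6, 5, 3, 7, 8, 4, 9] cursor@6
After 2 (prev): list=[6, 5, 3, 7, 8, 4, 9] cursor@6
After 3 (delete_current): list=[5, 3, 7, 8, 4, 9] cursor@5
After 4 (delete_current): list=[3, 7, 8, 4, 9] cursor@3
After 5 (delete_current): list=[7, 8, 4, 9] cursor@7
After 6 (delete_current): list=[8, 4, 9] cursor@8
After 7 (insert_before(60)): list=[60, 8, 4, 9] cursor@8
After 8 (insert_before(85)): list=[60, 85, 8, 4, 9] cursor@8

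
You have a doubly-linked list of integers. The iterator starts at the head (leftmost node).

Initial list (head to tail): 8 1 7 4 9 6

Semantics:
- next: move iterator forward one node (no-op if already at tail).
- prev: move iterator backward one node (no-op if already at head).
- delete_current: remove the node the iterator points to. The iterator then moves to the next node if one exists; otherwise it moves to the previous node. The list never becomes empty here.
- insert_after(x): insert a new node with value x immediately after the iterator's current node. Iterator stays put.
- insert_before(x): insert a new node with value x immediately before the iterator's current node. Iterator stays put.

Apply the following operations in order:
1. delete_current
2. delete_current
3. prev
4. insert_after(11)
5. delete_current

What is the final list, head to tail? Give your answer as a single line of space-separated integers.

After 1 (delete_current): list=[1, 7, 4, 9, 6] cursor@1
After 2 (delete_current): list=[7, 4, 9, 6] cursor@7
After 3 (prev): list=[7, 4, 9, 6] cursor@7
After 4 (insert_after(11)): list=[7, 11, 4, 9, 6] cursor@7
After 5 (delete_current): list=[11, 4, 9, 6] cursor@11

Answer: 11 4 9 6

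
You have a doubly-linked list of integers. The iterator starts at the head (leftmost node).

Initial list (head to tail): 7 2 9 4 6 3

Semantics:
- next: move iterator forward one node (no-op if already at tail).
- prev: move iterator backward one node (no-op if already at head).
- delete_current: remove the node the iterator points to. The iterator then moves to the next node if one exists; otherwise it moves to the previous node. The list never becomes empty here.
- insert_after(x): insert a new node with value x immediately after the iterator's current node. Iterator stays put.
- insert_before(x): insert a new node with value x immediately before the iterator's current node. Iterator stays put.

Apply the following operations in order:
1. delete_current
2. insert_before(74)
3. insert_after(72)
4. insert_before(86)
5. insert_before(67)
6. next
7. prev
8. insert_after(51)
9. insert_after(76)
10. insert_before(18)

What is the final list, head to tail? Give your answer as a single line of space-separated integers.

Answer: 74 86 67 18 2 76 51 72 9 4 6 3

Derivation:
After 1 (delete_current): list=[2, 9, 4, 6, 3] cursor@2
After 2 (insert_before(74)): list=[74, 2, 9, 4, 6, 3] cursor@2
After 3 (insert_after(72)): list=[74, 2, 72, 9, 4, 6, 3] cursor@2
After 4 (insert_before(86)): list=[74, 86, 2, 72, 9, 4, 6, 3] cursor@2
After 5 (insert_before(67)): list=[74, 86, 67, 2, 72, 9, 4, 6, 3] cursor@2
After 6 (next): list=[74, 86, 67, 2, 72, 9, 4, 6, 3] cursor@72
After 7 (prev): list=[74, 86, 67, 2, 72, 9, 4, 6, 3] cursor@2
After 8 (insert_after(51)): list=[74, 86, 67, 2, 51, 72, 9, 4, 6, 3] cursor@2
After 9 (insert_after(76)): list=[74, 86, 67, 2, 76, 51, 72, 9, 4, 6, 3] cursor@2
After 10 (insert_before(18)): list=[74, 86, 67, 18, 2, 76, 51, 72, 9, 4, 6, 3] cursor@2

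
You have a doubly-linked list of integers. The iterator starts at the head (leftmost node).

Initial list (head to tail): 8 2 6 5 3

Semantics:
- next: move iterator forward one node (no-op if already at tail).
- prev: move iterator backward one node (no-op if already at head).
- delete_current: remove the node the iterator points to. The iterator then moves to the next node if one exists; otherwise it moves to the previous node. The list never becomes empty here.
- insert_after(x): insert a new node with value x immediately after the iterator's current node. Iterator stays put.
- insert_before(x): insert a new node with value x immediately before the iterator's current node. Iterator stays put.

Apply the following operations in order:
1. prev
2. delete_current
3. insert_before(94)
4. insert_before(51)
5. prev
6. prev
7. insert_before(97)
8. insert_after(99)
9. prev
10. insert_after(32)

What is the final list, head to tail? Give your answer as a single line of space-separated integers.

Answer: 97 32 94 99 51 2 6 5 3

Derivation:
After 1 (prev): list=[8, 2, 6, 5, 3] cursor@8
After 2 (delete_current): list=[2, 6, 5, 3] cursor@2
After 3 (insert_before(94)): list=[94, 2, 6, 5, 3] cursor@2
After 4 (insert_before(51)): list=[94, 51, 2, 6, 5, 3] cursor@2
After 5 (prev): list=[94, 51, 2, 6, 5, 3] cursor@51
After 6 (prev): list=[94, 51, 2, 6, 5, 3] cursor@94
After 7 (insert_before(97)): list=[97, 94, 51, 2, 6, 5, 3] cursor@94
After 8 (insert_after(99)): list=[97, 94, 99, 51, 2, 6, 5, 3] cursor@94
After 9 (prev): list=[97, 94, 99, 51, 2, 6, 5, 3] cursor@97
After 10 (insert_after(32)): list=[97, 32, 94, 99, 51, 2, 6, 5, 3] cursor@97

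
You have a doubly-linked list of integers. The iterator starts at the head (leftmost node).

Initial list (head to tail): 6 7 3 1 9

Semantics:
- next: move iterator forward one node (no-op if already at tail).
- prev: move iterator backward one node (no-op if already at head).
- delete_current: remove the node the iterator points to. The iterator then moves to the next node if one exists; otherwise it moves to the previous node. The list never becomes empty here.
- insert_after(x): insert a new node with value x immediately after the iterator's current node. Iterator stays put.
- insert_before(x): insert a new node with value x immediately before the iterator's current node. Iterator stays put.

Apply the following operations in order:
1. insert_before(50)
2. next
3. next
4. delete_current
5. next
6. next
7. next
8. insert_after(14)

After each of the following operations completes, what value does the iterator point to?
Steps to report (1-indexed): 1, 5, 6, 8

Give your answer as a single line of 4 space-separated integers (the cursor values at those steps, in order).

After 1 (insert_before(50)): list=[50, 6, 7, 3, 1, 9] cursor@6
After 2 (next): list=[50, 6, 7, 3, 1, 9] cursor@7
After 3 (next): list=[50, 6, 7, 3, 1, 9] cursor@3
After 4 (delete_current): list=[50, 6, 7, 1, 9] cursor@1
After 5 (next): list=[50, 6, 7, 1, 9] cursor@9
After 6 (next): list=[50, 6, 7, 1, 9] cursor@9
After 7 (next): list=[50, 6, 7, 1, 9] cursor@9
After 8 (insert_after(14)): list=[50, 6, 7, 1, 9, 14] cursor@9

Answer: 6 9 9 9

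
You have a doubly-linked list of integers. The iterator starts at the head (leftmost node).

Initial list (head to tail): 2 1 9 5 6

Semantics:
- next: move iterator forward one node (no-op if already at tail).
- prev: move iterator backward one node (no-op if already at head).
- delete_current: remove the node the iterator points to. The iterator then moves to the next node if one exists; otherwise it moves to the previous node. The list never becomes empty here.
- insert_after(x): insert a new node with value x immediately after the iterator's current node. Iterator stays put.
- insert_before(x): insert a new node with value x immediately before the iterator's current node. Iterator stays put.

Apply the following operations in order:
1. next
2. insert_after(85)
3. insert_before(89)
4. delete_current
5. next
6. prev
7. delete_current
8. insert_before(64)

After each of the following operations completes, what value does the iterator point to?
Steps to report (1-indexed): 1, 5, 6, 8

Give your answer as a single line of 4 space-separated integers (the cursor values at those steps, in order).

Answer: 1 9 85 9

Derivation:
After 1 (next): list=[2, 1, 9, 5, 6] cursor@1
After 2 (insert_after(85)): list=[2, 1, 85, 9, 5, 6] cursor@1
After 3 (insert_before(89)): list=[2, 89, 1, 85, 9, 5, 6] cursor@1
After 4 (delete_current): list=[2, 89, 85, 9, 5, 6] cursor@85
After 5 (next): list=[2, 89, 85, 9, 5, 6] cursor@9
After 6 (prev): list=[2, 89, 85, 9, 5, 6] cursor@85
After 7 (delete_current): list=[2, 89, 9, 5, 6] cursor@9
After 8 (insert_before(64)): list=[2, 89, 64, 9, 5, 6] cursor@9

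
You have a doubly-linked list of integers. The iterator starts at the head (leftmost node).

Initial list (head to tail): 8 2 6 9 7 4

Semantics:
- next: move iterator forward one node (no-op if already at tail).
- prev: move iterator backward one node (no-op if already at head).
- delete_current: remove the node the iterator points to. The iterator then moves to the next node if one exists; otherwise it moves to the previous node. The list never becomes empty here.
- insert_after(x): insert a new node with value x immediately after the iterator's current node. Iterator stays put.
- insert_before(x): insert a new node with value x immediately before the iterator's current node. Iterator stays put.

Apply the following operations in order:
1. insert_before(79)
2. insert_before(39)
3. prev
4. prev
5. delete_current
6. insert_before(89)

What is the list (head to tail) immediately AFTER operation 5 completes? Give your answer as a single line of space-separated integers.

After 1 (insert_before(79)): list=[79, 8, 2, 6, 9, 7, 4] cursor@8
After 2 (insert_before(39)): list=[79, 39, 8, 2, 6, 9, 7, 4] cursor@8
After 3 (prev): list=[79, 39, 8, 2, 6, 9, 7, 4] cursor@39
After 4 (prev): list=[79, 39, 8, 2, 6, 9, 7, 4] cursor@79
After 5 (delete_current): list=[39, 8, 2, 6, 9, 7, 4] cursor@39

Answer: 39 8 2 6 9 7 4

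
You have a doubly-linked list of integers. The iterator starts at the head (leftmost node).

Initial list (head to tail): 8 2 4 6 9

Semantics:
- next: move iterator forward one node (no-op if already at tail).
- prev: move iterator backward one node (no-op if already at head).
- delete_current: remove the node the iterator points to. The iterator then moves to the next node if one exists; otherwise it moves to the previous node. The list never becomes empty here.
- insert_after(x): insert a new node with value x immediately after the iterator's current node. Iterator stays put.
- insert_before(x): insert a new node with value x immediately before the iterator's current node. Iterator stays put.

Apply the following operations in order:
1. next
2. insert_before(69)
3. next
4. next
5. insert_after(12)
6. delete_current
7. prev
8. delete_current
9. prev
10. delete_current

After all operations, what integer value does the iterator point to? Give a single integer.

Answer: 12

Derivation:
After 1 (next): list=[8, 2, 4, 6, 9] cursor@2
After 2 (insert_before(69)): list=[8, 69, 2, 4, 6, 9] cursor@2
After 3 (next): list=[8, 69, 2, 4, 6, 9] cursor@4
After 4 (next): list=[8, 69, 2, 4, 6, 9] cursor@6
After 5 (insert_after(12)): list=[8, 69, 2, 4, 6, 12, 9] cursor@6
After 6 (delete_current): list=[8, 69, 2, 4, 12, 9] cursor@12
After 7 (prev): list=[8, 69, 2, 4, 12, 9] cursor@4
After 8 (delete_current): list=[8, 69, 2, 12, 9] cursor@12
After 9 (prev): list=[8, 69, 2, 12, 9] cursor@2
After 10 (delete_current): list=[8, 69, 12, 9] cursor@12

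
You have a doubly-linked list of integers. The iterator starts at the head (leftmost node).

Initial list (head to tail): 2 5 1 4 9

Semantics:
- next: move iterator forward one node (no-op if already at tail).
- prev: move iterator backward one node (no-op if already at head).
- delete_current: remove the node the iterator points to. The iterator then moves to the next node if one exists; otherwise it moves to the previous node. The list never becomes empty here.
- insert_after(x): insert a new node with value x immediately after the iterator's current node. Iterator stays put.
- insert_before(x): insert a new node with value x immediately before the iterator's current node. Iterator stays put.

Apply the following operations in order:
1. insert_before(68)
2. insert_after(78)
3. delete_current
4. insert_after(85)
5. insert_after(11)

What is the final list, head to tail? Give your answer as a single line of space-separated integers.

Answer: 68 78 11 85 5 1 4 9

Derivation:
After 1 (insert_before(68)): list=[68, 2, 5, 1, 4, 9] cursor@2
After 2 (insert_after(78)): list=[68, 2, 78, 5, 1, 4, 9] cursor@2
After 3 (delete_current): list=[68, 78, 5, 1, 4, 9] cursor@78
After 4 (insert_after(85)): list=[68, 78, 85, 5, 1, 4, 9] cursor@78
After 5 (insert_after(11)): list=[68, 78, 11, 85, 5, 1, 4, 9] cursor@78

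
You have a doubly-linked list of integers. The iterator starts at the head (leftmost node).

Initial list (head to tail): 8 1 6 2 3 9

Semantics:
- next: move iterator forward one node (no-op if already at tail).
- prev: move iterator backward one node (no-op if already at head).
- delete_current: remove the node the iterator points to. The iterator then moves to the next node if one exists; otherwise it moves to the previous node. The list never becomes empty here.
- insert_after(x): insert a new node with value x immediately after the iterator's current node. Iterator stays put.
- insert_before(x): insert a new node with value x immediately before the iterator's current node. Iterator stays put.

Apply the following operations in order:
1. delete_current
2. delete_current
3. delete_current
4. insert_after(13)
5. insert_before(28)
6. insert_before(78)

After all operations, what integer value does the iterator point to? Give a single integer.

After 1 (delete_current): list=[1, 6, 2, 3, 9] cursor@1
After 2 (delete_current): list=[6, 2, 3, 9] cursor@6
After 3 (delete_current): list=[2, 3, 9] cursor@2
After 4 (insert_after(13)): list=[2, 13, 3, 9] cursor@2
After 5 (insert_before(28)): list=[28, 2, 13, 3, 9] cursor@2
After 6 (insert_before(78)): list=[28, 78, 2, 13, 3, 9] cursor@2

Answer: 2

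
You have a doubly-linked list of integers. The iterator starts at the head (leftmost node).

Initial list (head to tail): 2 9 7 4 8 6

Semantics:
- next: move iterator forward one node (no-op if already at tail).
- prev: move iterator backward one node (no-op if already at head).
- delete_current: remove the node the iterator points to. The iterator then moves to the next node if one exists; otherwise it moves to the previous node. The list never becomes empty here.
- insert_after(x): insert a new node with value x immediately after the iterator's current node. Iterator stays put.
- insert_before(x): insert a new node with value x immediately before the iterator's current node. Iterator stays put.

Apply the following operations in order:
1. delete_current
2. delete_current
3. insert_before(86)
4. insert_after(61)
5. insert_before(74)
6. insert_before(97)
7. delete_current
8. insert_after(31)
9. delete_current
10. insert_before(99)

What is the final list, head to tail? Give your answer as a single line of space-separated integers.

Answer: 86 74 97 99 31 4 8 6

Derivation:
After 1 (delete_current): list=[9, 7, 4, 8, 6] cursor@9
After 2 (delete_current): list=[7, 4, 8, 6] cursor@7
After 3 (insert_before(86)): list=[86, 7, 4, 8, 6] cursor@7
After 4 (insert_after(61)): list=[86, 7, 61, 4, 8, 6] cursor@7
After 5 (insert_before(74)): list=[86, 74, 7, 61, 4, 8, 6] cursor@7
After 6 (insert_before(97)): list=[86, 74, 97, 7, 61, 4, 8, 6] cursor@7
After 7 (delete_current): list=[86, 74, 97, 61, 4, 8, 6] cursor@61
After 8 (insert_after(31)): list=[86, 74, 97, 61, 31, 4, 8, 6] cursor@61
After 9 (delete_current): list=[86, 74, 97, 31, 4, 8, 6] cursor@31
After 10 (insert_before(99)): list=[86, 74, 97, 99, 31, 4, 8, 6] cursor@31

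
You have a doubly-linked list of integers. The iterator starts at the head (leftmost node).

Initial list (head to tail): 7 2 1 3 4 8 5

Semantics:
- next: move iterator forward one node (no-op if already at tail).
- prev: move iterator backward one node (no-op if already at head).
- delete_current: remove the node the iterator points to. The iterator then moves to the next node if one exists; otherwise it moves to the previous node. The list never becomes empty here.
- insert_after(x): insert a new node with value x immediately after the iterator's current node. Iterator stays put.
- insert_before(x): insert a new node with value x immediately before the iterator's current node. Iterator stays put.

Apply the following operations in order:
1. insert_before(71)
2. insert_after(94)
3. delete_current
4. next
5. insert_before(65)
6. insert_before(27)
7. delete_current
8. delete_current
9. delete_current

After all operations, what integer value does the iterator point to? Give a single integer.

After 1 (insert_before(71)): list=[71, 7, 2, 1, 3, 4, 8, 5] cursor@7
After 2 (insert_after(94)): list=[71, 7, 94, 2, 1, 3, 4, 8, 5] cursor@7
After 3 (delete_current): list=[71, 94, 2, 1, 3, 4, 8, 5] cursor@94
After 4 (next): list=[71, 94, 2, 1, 3, 4, 8, 5] cursor@2
After 5 (insert_before(65)): list=[71, 94, 65, 2, 1, 3, 4, 8, 5] cursor@2
After 6 (insert_before(27)): list=[71, 94, 65, 27, 2, 1, 3, 4, 8, 5] cursor@2
After 7 (delete_current): list=[71, 94, 65, 27, 1, 3, 4, 8, 5] cursor@1
After 8 (delete_current): list=[71, 94, 65, 27, 3, 4, 8, 5] cursor@3
After 9 (delete_current): list=[71, 94, 65, 27, 4, 8, 5] cursor@4

Answer: 4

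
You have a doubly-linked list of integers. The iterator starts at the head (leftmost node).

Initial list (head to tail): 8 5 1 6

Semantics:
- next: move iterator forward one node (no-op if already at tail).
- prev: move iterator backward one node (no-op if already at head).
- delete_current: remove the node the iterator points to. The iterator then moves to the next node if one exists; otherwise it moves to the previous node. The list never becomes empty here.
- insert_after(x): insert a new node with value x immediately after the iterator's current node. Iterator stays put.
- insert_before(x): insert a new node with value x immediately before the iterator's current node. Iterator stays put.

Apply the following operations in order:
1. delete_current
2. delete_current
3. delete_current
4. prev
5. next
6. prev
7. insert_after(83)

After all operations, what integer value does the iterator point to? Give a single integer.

Answer: 6

Derivation:
After 1 (delete_current): list=[5, 1, 6] cursor@5
After 2 (delete_current): list=[1, 6] cursor@1
After 3 (delete_current): list=[6] cursor@6
After 4 (prev): list=[6] cursor@6
After 5 (next): list=[6] cursor@6
After 6 (prev): list=[6] cursor@6
After 7 (insert_after(83)): list=[6, 83] cursor@6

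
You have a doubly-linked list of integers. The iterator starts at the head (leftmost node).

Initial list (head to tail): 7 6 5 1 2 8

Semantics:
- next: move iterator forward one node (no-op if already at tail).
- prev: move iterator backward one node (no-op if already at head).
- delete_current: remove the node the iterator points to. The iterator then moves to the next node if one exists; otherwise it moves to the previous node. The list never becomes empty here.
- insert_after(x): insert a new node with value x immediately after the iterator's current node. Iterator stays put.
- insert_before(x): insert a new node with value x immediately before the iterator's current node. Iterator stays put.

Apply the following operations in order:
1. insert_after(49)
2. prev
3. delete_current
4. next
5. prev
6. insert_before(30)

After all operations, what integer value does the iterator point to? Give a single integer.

Answer: 49

Derivation:
After 1 (insert_after(49)): list=[7, 49, 6, 5, 1, 2, 8] cursor@7
After 2 (prev): list=[7, 49, 6, 5, 1, 2, 8] cursor@7
After 3 (delete_current): list=[49, 6, 5, 1, 2, 8] cursor@49
After 4 (next): list=[49, 6, 5, 1, 2, 8] cursor@6
After 5 (prev): list=[49, 6, 5, 1, 2, 8] cursor@49
After 6 (insert_before(30)): list=[30, 49, 6, 5, 1, 2, 8] cursor@49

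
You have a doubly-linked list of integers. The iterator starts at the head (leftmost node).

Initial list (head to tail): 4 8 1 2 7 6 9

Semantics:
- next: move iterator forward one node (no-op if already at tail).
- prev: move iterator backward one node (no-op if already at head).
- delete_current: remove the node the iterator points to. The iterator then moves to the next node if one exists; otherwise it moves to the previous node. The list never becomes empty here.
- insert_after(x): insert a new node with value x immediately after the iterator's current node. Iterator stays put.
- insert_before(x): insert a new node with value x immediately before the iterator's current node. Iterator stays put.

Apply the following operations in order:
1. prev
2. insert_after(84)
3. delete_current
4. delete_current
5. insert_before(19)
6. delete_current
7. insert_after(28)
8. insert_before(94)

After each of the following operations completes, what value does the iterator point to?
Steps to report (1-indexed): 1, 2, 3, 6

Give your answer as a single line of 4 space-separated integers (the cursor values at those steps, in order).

After 1 (prev): list=[4, 8, 1, 2, 7, 6, 9] cursor@4
After 2 (insert_after(84)): list=[4, 84, 8, 1, 2, 7, 6, 9] cursor@4
After 3 (delete_current): list=[84, 8, 1, 2, 7, 6, 9] cursor@84
After 4 (delete_current): list=[8, 1, 2, 7, 6, 9] cursor@8
After 5 (insert_before(19)): list=[19, 8, 1, 2, 7, 6, 9] cursor@8
After 6 (delete_current): list=[19, 1, 2, 7, 6, 9] cursor@1
After 7 (insert_after(28)): list=[19, 1, 28, 2, 7, 6, 9] cursor@1
After 8 (insert_before(94)): list=[19, 94, 1, 28, 2, 7, 6, 9] cursor@1

Answer: 4 4 84 1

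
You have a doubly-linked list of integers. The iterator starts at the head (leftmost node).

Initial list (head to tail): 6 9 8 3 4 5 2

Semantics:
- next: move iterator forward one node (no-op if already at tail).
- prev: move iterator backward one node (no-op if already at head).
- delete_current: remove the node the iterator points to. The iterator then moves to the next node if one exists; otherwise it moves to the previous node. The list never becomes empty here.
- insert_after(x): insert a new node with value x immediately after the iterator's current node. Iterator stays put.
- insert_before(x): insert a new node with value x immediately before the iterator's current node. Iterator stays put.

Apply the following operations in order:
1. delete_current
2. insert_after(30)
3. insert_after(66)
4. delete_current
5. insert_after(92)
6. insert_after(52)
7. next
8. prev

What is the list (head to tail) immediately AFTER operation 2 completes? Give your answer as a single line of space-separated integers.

Answer: 9 30 8 3 4 5 2

Derivation:
After 1 (delete_current): list=[9, 8, 3, 4, 5, 2] cursor@9
After 2 (insert_after(30)): list=[9, 30, 8, 3, 4, 5, 2] cursor@9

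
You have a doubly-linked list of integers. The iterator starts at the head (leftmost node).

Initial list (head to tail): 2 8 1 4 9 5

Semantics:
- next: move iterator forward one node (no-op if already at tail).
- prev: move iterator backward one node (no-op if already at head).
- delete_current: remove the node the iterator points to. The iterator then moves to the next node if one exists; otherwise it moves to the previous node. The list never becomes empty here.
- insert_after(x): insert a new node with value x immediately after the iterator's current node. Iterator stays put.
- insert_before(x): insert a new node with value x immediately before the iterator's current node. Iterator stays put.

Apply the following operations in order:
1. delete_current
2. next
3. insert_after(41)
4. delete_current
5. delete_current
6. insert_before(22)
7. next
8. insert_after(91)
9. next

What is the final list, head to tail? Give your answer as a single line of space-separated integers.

After 1 (delete_current): list=[8, 1, 4, 9, 5] cursor@8
After 2 (next): list=[8, 1, 4, 9, 5] cursor@1
After 3 (insert_after(41)): list=[8, 1, 41, 4, 9, 5] cursor@1
After 4 (delete_current): list=[8, 41, 4, 9, 5] cursor@41
After 5 (delete_current): list=[8, 4, 9, 5] cursor@4
After 6 (insert_before(22)): list=[8, 22, 4, 9, 5] cursor@4
After 7 (next): list=[8, 22, 4, 9, 5] cursor@9
After 8 (insert_after(91)): list=[8, 22, 4, 9, 91, 5] cursor@9
After 9 (next): list=[8, 22, 4, 9, 91, 5] cursor@91

Answer: 8 22 4 9 91 5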